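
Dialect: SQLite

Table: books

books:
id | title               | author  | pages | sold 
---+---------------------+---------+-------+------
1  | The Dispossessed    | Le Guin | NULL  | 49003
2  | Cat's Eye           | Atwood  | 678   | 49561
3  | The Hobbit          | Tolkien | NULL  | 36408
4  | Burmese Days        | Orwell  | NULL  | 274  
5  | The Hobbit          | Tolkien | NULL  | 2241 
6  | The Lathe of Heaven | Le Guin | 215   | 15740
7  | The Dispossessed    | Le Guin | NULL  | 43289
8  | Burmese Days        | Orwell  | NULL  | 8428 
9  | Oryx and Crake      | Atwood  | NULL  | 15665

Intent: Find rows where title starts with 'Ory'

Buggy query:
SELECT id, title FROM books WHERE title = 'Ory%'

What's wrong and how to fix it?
Bug: '=' compares the literal string including the % character; pattern matching needs LIKE

Fix: Replace '=' with LIKE so 'Ory%' is treated as a pattern

Corrected query:
SELECT id, title FROM books WHERE title LIKE 'Ory%'

Result:
id | title         
---+---------------
9  | Oryx and Crake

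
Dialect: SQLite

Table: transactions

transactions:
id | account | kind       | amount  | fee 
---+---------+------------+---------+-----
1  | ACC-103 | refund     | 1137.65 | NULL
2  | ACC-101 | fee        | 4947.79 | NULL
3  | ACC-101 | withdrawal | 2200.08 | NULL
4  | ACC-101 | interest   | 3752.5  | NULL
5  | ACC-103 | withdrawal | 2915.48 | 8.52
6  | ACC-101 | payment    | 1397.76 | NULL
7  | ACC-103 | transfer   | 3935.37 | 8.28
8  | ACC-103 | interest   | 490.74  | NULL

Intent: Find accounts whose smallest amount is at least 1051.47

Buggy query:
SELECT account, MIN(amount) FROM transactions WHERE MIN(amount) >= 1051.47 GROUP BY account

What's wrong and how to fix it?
Bug: Aggregates like MIN are computed per group after WHERE runs

Fix: Use HAVING for the per-group MIN condition

Corrected query:
SELECT account, MIN(amount) FROM transactions GROUP BY account HAVING MIN(amount) >= 1051.47

Result:
account | MIN(amount)
--------+------------
ACC-101 | 1397.76    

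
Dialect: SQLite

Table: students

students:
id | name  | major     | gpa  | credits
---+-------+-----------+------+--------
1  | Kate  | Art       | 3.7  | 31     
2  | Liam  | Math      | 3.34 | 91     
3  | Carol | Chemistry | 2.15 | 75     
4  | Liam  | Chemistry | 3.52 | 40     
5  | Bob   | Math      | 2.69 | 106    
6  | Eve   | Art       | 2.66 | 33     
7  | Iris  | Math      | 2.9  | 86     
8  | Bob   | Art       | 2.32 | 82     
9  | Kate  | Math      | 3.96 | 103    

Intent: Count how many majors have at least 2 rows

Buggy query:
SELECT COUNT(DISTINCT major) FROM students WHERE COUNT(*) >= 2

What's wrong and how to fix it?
Bug: COUNT(*) cannot appear in WHERE; the per-group count doesn't exist yet

Fix: Use a subquery that GROUPs and filters with HAVING, then count its rows

Corrected query:
SELECT COUNT(*) FROM (SELECT major FROM students GROUP BY major HAVING COUNT(*) >= 2)

Result:
COUNT(*)
--------
3       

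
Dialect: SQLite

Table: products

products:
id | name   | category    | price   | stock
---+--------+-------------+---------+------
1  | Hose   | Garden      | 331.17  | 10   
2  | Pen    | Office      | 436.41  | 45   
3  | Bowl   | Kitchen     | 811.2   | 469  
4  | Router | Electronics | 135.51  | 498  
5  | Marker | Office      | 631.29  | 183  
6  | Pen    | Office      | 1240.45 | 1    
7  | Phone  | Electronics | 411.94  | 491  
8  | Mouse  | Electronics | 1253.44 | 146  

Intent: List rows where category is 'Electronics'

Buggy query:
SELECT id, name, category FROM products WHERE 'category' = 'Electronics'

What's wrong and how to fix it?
Bug: 'category' in single quotes is a string literal, not the column; the comparison is literal-vs-literal and never true

Fix: Reference the column as category without single quotes

Corrected query:
SELECT id, name, category FROM products WHERE category = 'Electronics'

Result:
id | name   | category   
---+--------+------------
4  | Router | Electronics
7  | Phone  | Electronics
8  | Mouse  | Electronics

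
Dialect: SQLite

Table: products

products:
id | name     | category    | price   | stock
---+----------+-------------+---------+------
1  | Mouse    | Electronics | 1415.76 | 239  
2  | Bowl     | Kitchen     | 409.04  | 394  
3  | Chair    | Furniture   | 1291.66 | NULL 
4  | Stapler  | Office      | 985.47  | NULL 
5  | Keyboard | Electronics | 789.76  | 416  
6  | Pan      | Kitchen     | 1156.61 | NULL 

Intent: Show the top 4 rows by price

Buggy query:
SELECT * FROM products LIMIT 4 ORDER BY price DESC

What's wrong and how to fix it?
Bug: LIMIT must come after ORDER BY

Fix: Swap the clauses: ORDER BY first, then LIMIT

Corrected query:
SELECT * FROM products ORDER BY price DESC LIMIT 4

Result:
id | name    | category    | price   | stock
---+---------+-------------+---------+------
1  | Mouse   | Electronics | 1415.76 | 239  
3  | Chair   | Furniture   | 1291.66 | NULL 
6  | Pan     | Kitchen     | 1156.61 | NULL 
4  | Stapler | Office      | 985.47  | NULL 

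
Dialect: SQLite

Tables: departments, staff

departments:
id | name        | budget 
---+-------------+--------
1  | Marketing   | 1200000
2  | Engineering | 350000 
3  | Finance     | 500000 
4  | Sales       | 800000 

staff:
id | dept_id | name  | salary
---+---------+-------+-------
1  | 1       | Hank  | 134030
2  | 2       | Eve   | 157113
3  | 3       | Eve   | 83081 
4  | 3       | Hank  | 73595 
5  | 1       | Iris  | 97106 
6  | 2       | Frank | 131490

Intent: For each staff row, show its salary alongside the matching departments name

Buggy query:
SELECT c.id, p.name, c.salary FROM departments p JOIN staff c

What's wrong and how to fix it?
Bug: JOIN with no ON clause produces a cartesian product; every staff row pairs with every departments row

Fix: Specify the join condition linking the foreign key to the parent id

Corrected query:
SELECT c.id, p.name, c.salary FROM departments p JOIN staff c ON c.dept_id = p.id

Result:
id | name        | salary
---+-------------+-------
1  | Marketing   | 134030
2  | Engineering | 157113
3  | Finance     | 83081 
4  | Finance     | 73595 
5  | Marketing   | 97106 
6  | Engineering | 131490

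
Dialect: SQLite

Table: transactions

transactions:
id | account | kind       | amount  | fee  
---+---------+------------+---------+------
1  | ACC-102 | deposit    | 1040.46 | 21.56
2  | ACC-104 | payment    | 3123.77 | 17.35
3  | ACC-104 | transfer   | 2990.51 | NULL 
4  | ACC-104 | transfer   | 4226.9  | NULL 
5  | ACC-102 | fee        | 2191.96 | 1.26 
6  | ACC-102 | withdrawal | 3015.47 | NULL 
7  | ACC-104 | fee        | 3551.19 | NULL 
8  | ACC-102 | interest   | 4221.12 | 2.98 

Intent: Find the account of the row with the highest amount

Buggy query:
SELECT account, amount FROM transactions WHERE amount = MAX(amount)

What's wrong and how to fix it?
Bug: WHERE is evaluated per row; an aggregate over the whole table isn't defined there

Fix: Use a subquery: WHERE amount = (SELECT MAX(amount) FROM transactions)

Corrected query:
SELECT account, amount FROM transactions WHERE amount = (SELECT MAX(amount) FROM transactions)

Result:
account | amount
--------+-------
ACC-104 | 4226.9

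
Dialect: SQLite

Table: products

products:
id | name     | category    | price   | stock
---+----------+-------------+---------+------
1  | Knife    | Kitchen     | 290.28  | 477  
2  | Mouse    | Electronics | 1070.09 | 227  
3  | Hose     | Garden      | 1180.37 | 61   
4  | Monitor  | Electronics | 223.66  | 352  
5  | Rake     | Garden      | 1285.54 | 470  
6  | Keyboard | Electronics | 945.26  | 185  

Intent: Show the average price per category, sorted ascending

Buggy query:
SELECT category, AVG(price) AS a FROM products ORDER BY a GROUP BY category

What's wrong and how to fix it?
Bug: ORDER BY appears before GROUP BY; SQL clause order requires GROUP BY first

Fix: Reorder: SELECT … FROM … GROUP BY … ORDER BY …

Corrected query:
SELECT category, AVG(price) AS a FROM products GROUP BY category ORDER BY a

Result:
category    | a         
------------+-----------
Kitchen     | 290.28    
Electronics | 746.336667
Garden      | 1232.955  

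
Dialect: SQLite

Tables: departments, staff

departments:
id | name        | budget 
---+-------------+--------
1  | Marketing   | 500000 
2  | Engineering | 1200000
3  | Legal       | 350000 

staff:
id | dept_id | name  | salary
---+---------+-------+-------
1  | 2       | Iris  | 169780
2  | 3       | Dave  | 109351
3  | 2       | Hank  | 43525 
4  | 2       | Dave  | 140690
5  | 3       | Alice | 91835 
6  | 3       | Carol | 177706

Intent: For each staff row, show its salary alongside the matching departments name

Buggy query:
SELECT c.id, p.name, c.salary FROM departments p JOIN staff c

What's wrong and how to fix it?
Bug: Missing join condition: each staff row is matched to all departments rows instead of just its own

Fix: Specify the join condition linking the foreign key to the parent id

Corrected query:
SELECT c.id, p.name, c.salary FROM departments p JOIN staff c ON c.dept_id = p.id

Result:
id | name        | salary
---+-------------+-------
1  | Engineering | 169780
2  | Legal       | 109351
3  | Engineering | 43525 
4  | Engineering | 140690
5  | Legal       | 91835 
6  | Legal       | 177706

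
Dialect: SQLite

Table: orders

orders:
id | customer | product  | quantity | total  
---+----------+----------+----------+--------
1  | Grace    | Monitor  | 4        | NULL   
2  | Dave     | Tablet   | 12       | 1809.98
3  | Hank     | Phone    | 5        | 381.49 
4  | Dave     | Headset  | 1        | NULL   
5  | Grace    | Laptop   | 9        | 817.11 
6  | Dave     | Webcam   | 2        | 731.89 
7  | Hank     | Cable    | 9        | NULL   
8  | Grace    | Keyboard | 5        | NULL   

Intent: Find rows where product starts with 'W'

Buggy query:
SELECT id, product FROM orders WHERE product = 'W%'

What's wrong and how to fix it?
Bug: '=' compares the literal string including the % character; pattern matching needs LIKE

Fix: Replace '=' with LIKE so 'W%' is treated as a pattern

Corrected query:
SELECT id, product FROM orders WHERE product LIKE 'W%'

Result:
id | product
---+--------
6  | Webcam 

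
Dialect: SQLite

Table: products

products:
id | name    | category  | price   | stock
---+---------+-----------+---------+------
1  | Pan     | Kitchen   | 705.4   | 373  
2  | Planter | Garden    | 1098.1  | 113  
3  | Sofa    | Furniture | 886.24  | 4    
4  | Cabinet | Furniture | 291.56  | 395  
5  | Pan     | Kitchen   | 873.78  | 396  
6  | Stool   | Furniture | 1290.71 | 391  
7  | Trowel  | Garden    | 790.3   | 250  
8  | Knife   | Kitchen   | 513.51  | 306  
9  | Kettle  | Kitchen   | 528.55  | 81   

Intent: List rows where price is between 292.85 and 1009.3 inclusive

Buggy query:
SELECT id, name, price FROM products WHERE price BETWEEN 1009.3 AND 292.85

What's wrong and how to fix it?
Bug: BETWEEN expects the lower bound first; with 1009.3 AND 292.85 the range is empty

Fix: Swap the bounds so the smaller value comes first

Corrected query:
SELECT id, name, price FROM products WHERE price BETWEEN 292.85 AND 1009.3

Result:
id | name   | price 
---+--------+-------
1  | Pan    | 705.4 
3  | Sofa   | 886.24
5  | Pan    | 873.78
7  | Trowel | 790.3 
8  | Knife  | 513.51
9  | Kettle | 528.55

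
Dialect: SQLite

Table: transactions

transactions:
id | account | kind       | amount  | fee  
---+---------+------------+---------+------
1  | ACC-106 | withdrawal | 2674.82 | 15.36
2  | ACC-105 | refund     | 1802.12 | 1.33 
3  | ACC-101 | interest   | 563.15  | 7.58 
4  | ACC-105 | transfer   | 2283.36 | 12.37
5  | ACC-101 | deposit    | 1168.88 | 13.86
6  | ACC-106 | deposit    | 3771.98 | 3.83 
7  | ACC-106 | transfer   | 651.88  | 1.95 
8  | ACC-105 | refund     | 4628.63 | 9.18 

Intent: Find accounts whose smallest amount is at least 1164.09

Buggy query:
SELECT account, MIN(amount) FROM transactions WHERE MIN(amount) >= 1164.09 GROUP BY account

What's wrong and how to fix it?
Bug: MIN() in WHERE is a misuse of aggregate

Fix: Replace WHERE with HAVING after the GROUP BY

Corrected query:
SELECT account, MIN(amount) FROM transactions GROUP BY account HAVING MIN(amount) >= 1164.09

Result:
account | MIN(amount)
--------+------------
ACC-105 | 1802.12    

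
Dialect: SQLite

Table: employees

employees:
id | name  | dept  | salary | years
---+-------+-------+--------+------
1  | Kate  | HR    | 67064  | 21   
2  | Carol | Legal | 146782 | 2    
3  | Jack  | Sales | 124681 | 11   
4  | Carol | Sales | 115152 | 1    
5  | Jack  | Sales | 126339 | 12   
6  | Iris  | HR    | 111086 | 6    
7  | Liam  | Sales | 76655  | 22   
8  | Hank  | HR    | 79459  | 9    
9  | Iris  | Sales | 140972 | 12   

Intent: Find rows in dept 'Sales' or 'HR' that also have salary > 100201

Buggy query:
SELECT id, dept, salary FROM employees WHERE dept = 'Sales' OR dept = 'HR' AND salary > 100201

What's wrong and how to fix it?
Bug: Without parentheses, AND is evaluated before OR, so the salary filter only applies to the 'HR' branch

Fix: Group the OR with parentheses (or use IN), then AND the threshold

Corrected query:
SELECT id, dept, salary FROM employees WHERE (dept = 'Sales' OR dept = 'HR') AND salary > 100201

Result:
id | dept  | salary
---+-------+-------
3  | Sales | 124681
4  | Sales | 115152
5  | Sales | 126339
6  | HR    | 111086
9  | Sales | 140972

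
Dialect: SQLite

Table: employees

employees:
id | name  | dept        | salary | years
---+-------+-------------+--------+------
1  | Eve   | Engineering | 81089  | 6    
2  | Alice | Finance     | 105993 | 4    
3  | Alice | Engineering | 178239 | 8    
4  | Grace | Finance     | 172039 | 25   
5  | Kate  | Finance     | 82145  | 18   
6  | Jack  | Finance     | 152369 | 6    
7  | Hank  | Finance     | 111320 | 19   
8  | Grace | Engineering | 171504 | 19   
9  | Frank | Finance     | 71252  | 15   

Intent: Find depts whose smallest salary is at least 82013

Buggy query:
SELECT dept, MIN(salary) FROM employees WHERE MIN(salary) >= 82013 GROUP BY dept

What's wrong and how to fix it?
Bug: Aggregates like MIN are computed per group after WHERE runs

Fix: Replace WHERE with HAVING after the GROUP BY

Corrected query:
SELECT dept, MIN(salary) FROM employees GROUP BY dept HAVING MIN(salary) >= 82013

Result:
(no rows)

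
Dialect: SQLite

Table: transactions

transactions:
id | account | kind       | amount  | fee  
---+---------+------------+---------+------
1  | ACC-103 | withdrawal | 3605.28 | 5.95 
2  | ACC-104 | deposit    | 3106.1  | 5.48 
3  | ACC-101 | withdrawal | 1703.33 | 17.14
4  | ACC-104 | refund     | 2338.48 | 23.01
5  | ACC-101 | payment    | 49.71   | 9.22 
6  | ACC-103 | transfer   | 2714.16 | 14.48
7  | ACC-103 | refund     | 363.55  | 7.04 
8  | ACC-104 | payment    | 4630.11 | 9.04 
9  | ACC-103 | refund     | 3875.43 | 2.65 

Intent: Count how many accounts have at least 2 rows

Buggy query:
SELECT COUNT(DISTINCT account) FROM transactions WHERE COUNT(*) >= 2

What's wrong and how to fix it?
Bug: WHERE filters individual rows, not groups, so a group-level COUNT is invalid there

Fix: Use a subquery that GROUPs and filters with HAVING, then count its rows

Corrected query:
SELECT COUNT(*) FROM (SELECT account FROM transactions GROUP BY account HAVING COUNT(*) >= 2)

Result:
COUNT(*)
--------
3       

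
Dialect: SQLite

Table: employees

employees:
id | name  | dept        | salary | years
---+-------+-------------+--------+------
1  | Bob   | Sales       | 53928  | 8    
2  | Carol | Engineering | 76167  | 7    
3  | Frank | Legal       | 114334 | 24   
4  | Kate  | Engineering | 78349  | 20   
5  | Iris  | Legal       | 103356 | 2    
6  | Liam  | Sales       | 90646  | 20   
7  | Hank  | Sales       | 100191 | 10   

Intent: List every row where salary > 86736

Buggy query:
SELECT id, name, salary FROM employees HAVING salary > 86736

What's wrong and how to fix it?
Bug: This is a non-aggregate query (no GROUP BY, no aggregates), so in SQLite the HAVING clause is invalid here; a row-level condition belongs in WHERE

Fix: Replace HAVING with WHERE since the condition applies to individual rows

Corrected query:
SELECT id, name, salary FROM employees WHERE salary > 86736

Result:
id | name  | salary
---+-------+-------
3  | Frank | 114334
5  | Iris  | 103356
6  | Liam  | 90646 
7  | Hank  | 100191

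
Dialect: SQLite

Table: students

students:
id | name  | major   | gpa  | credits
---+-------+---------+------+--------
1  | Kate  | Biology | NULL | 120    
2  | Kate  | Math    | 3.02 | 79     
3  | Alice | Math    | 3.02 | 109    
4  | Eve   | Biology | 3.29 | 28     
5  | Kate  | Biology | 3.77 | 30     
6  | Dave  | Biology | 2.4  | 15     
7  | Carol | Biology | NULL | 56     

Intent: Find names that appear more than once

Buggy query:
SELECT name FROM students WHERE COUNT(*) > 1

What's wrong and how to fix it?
Bug: COUNT(*) is an aggregate and cannot be used in WHERE

Fix: GROUP BY name, then filter groups with HAVING COUNT(*) > 1

Corrected query:
SELECT name FROM students GROUP BY name HAVING COUNT(*) > 1

Result:
name
----
Kate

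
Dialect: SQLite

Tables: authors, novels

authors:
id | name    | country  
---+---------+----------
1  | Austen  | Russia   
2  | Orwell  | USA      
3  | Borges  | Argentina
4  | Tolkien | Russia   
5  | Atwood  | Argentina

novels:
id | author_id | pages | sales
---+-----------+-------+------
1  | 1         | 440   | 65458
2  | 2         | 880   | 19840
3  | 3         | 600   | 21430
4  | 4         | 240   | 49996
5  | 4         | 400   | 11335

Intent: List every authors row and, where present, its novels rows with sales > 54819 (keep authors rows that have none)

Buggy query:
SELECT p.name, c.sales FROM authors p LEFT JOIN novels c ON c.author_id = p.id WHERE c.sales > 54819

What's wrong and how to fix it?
Bug: Filtering c.sales in WHERE discards the NULL rows produced by LEFT JOIN, turning it into an inner join

Fix: Put 'c.sales > 54819' in the JOIN's ON clause instead of WHERE

Corrected query:
SELECT p.name, c.sales FROM authors p LEFT JOIN novels c ON c.author_id = p.id AND c.sales > 54819

Result:
name    | sales
--------+------
Austen  | 65458
Orwell  | NULL 
Borges  | NULL 
Tolkien | NULL 
Atwood  | NULL 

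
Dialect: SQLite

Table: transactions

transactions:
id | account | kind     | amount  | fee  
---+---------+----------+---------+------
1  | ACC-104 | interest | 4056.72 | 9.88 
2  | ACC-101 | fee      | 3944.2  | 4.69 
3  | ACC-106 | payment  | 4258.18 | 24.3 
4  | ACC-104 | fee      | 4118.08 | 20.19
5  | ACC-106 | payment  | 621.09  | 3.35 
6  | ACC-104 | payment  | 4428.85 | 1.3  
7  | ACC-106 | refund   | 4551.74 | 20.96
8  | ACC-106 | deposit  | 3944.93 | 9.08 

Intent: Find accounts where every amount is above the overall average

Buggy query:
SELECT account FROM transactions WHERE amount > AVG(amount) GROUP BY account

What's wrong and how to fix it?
Bug: AVG() is an aggregate; it can't sit directly in WHERE

Fix: Compute the overall average in a scalar subquery and compare each group's MIN against it in HAVING

Corrected query:
SELECT account FROM transactions GROUP BY account HAVING MIN(amount) > (SELECT AVG(amount) FROM transactions)

Result:
account
-------
ACC-101
ACC-104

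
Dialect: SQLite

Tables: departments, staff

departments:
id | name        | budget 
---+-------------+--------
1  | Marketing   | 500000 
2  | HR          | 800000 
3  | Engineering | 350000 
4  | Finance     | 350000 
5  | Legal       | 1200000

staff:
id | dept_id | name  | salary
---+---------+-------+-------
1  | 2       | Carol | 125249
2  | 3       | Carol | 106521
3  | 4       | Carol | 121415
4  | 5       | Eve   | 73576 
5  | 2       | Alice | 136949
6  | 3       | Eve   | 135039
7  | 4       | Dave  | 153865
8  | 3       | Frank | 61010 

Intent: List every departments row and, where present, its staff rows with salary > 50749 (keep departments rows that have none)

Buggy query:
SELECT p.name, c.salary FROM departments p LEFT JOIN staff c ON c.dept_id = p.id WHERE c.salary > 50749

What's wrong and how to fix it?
Bug: Filtering c.salary in WHERE discards the NULL rows produced by LEFT JOIN, turning it into an inner join

Fix: Move the right-table condition into the ON clause so unmatched parents are kept

Corrected query:
SELECT p.name, c.salary FROM departments p LEFT JOIN staff c ON c.dept_id = p.id AND c.salary > 50749

Result:
name        | salary
------------+-------
Marketing   | NULL  
HR          | 125249
HR          | 136949
Engineering | 61010 
Engineering | 106521
Engineering | 135039
Finance     | 121415
Finance     | 153865
Legal       | 73576 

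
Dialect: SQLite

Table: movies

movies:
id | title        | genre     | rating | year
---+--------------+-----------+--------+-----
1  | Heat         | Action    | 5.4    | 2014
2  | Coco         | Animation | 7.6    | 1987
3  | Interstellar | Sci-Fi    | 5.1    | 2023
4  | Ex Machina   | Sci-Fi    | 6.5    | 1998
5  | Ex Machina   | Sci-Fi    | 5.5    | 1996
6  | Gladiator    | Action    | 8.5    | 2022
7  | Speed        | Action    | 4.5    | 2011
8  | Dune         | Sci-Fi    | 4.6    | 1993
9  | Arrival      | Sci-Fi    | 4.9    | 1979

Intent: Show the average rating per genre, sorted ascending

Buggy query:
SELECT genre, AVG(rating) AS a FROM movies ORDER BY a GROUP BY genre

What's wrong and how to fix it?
Bug: ORDER BY appears before GROUP BY; SQL clause order requires GROUP BY first

Fix: Move ORDER BY to the end, after GROUP BY

Corrected query:
SELECT genre, AVG(rating) AS a FROM movies GROUP BY genre ORDER BY a

Result:
genre     | a       
----------+---------
Sci-Fi    | 5.32    
Action    | 6.133333
Animation | 7.6     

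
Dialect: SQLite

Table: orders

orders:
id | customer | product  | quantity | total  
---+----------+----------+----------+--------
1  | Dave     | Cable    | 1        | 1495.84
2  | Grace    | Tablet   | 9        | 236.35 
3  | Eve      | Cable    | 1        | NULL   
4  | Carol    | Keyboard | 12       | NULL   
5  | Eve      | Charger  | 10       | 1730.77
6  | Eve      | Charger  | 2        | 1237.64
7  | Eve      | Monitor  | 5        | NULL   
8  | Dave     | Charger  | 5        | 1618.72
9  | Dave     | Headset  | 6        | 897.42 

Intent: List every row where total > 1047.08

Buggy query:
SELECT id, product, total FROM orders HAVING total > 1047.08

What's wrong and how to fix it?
Bug: This is a non-aggregate query (no GROUP BY, no aggregates), so in SQLite the HAVING clause is invalid here; a row-level condition belongs in WHERE

Fix: Use WHERE for row-level filtering

Corrected query:
SELECT id, product, total FROM orders WHERE total > 1047.08

Result:
id | product | total  
---+---------+--------
1  | Cable   | 1495.84
5  | Charger | 1730.77
6  | Charger | 1237.64
8  | Charger | 1618.72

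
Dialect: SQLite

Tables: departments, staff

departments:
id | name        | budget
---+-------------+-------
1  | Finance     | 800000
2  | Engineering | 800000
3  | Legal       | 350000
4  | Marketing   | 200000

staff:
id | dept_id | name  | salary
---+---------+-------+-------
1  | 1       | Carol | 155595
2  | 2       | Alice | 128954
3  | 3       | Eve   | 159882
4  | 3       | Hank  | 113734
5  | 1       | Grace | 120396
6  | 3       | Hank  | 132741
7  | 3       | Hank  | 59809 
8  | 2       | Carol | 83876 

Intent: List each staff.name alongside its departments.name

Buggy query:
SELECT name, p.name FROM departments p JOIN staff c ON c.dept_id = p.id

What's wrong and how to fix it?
Bug: 'name' exists in both joined tables, so the database can't tell which one is meant

Fix: Prefix ambiguous columns with the table alias

Corrected query:
SELECT c.name, p.name FROM departments p JOIN staff c ON c.dept_id = p.id

Result:
name  | name       
------+------------
Carol | Finance    
Alice | Engineering
Eve   | Legal      
Hank  | Legal      
Grace | Finance    
Hank  | Legal      
Hank  | Legal      
Carol | Engineering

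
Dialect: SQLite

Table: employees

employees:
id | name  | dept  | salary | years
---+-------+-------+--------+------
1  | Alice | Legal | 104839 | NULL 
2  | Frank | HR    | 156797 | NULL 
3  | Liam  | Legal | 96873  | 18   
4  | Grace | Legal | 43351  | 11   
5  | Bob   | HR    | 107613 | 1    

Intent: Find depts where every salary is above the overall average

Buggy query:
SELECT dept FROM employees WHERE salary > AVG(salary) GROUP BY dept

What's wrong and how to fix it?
Bug: AVG() is an aggregate; it can't sit directly in WHERE

Fix: Compute the overall average in a scalar subquery and compare each group's MIN against it in HAVING

Corrected query:
SELECT dept FROM employees GROUP BY dept HAVING MIN(salary) > (SELECT AVG(salary) FROM employees)

Result:
dept
----
HR  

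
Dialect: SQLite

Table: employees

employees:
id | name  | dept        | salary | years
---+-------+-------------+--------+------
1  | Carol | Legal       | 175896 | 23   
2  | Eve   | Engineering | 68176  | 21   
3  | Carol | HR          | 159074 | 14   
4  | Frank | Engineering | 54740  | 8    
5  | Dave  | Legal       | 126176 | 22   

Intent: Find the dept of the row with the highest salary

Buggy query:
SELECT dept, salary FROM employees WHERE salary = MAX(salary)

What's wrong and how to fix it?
Bug: MAX(salary) is an aggregate and cannot be used directly in WHERE

Fix: Use a subquery: WHERE salary = (SELECT MAX(salary) FROM employees)

Corrected query:
SELECT dept, salary FROM employees WHERE salary = (SELECT MAX(salary) FROM employees)

Result:
dept  | salary
------+-------
Legal | 175896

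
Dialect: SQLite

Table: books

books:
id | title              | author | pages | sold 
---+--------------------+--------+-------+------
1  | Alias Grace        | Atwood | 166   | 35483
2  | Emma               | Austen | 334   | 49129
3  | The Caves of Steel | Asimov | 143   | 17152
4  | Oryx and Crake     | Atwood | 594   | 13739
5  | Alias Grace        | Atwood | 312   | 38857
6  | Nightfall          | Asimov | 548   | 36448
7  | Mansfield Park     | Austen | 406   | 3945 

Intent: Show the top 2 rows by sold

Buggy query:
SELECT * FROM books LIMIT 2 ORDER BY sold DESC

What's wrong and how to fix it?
Bug: LIMIT must come after ORDER BY

Fix: Sort with ORDER BY, then apply LIMIT

Corrected query:
SELECT * FROM books ORDER BY sold DESC LIMIT 2

Result:
id | title       | author | pages | sold 
---+-------------+--------+-------+------
2  | Emma        | Austen | 334   | 49129
5  | Alias Grace | Atwood | 312   | 38857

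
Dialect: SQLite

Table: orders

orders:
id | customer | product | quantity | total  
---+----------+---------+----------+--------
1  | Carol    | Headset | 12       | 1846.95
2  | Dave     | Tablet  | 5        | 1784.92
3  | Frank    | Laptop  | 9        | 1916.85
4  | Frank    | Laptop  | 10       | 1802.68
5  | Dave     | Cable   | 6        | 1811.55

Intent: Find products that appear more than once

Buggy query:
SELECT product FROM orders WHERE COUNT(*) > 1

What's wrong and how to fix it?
Bug: WHERE can't reference COUNT(*); aggregates are computed after WHERE

Fix: Group first, then use HAVING for the count condition

Corrected query:
SELECT product FROM orders GROUP BY product HAVING COUNT(*) > 1

Result:
product
-------
Laptop 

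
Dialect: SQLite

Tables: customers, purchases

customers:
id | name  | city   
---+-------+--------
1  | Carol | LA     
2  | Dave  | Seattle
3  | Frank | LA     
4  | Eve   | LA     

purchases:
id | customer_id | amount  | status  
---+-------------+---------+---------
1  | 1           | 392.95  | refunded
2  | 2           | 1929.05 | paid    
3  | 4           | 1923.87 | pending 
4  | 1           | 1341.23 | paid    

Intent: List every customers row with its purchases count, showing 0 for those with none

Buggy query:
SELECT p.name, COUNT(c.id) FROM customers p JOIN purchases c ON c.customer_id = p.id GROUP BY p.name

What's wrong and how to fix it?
Bug: INNER JOIN drops customers rows that have no matching purchases rows

Fix: Use LEFT JOIN so parents without children still appear (COUNT(c.id) gives 0)

Corrected query:
SELECT p.name, COUNT(c.id) FROM customers p LEFT JOIN purchases c ON c.customer_id = p.id GROUP BY p.name

Result:
name  | COUNT(c.id)
------+------------
Carol | 2          
Dave  | 1          
Eve   | 1          
Frank | 0          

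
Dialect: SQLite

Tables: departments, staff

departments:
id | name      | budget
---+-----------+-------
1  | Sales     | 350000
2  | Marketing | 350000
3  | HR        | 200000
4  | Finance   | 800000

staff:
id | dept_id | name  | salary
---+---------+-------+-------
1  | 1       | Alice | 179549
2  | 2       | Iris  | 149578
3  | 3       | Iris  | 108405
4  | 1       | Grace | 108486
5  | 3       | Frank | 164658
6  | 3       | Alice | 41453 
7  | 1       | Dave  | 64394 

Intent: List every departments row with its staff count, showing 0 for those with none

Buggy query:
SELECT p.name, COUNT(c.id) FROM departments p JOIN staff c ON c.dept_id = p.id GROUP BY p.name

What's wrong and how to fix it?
Bug: INNER JOIN drops departments rows that have no matching staff rows

Fix: Use LEFT JOIN so parents without children still appear (COUNT(c.id) gives 0)

Corrected query:
SELECT p.name, COUNT(c.id) FROM departments p LEFT JOIN staff c ON c.dept_id = p.id GROUP BY p.name

Result:
name      | COUNT(c.id)
----------+------------
Finance   | 0          
HR        | 3          
Marketing | 1          
Sales     | 3          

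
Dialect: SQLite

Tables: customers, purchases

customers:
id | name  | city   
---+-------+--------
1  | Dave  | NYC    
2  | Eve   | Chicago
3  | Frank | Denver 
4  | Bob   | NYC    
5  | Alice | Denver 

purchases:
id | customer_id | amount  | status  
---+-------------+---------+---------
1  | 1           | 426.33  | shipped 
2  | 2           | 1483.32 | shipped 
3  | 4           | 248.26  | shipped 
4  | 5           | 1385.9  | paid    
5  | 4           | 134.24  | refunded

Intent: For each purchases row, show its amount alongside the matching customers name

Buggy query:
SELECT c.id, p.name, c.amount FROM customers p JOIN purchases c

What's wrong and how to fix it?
Bug: Missing join condition: each purchases row is matched to all customers rows instead of just its own

Fix: Add ON c.customer_id = p.id to the JOIN

Corrected query:
SELECT c.id, p.name, c.amount FROM customers p JOIN purchases c ON c.customer_id = p.id

Result:
id | name  | amount 
---+-------+--------
1  | Dave  | 426.33 
2  | Eve   | 1483.32
3  | Bob   | 248.26 
4  | Alice | 1385.9 
5  | Bob   | 134.24 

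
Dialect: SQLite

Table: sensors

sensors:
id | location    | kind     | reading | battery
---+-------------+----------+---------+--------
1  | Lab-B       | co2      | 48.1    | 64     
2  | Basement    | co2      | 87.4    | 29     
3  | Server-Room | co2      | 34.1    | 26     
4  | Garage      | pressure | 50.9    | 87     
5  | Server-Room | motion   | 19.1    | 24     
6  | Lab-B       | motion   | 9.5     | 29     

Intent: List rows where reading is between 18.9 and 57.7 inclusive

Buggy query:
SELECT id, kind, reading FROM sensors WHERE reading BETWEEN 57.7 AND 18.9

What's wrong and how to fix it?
Bug: BETWEEN expects the lower bound first; with 57.7 AND 18.9 the range is empty

Fix: Swap the bounds so the smaller value comes first

Corrected query:
SELECT id, kind, reading FROM sensors WHERE reading BETWEEN 18.9 AND 57.7

Result:
id | kind     | reading
---+----------+--------
1  | co2      | 48.1   
3  | co2      | 34.1   
4  | pressure | 50.9   
5  | motion   | 19.1   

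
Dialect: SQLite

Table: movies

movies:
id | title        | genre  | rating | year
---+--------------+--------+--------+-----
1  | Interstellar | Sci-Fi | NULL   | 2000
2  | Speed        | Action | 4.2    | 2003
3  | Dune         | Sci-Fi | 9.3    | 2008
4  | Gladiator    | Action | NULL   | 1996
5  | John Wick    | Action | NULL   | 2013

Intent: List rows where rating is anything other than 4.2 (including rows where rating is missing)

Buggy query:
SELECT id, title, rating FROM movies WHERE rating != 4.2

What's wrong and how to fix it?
Bug: Inequality against NULL is unknown, not true; rows with NULL are dropped

Fix: Handle NULL separately with IS NULL alongside the inequality

Corrected query:
SELECT id, title, rating FROM movies WHERE rating != 4.2 OR rating IS NULL

Result:
id | title        | rating
---+--------------+-------
1  | Interstellar | NULL  
3  | Dune         | 9.3   
4  | Gladiator    | NULL  
5  | John Wick    | NULL  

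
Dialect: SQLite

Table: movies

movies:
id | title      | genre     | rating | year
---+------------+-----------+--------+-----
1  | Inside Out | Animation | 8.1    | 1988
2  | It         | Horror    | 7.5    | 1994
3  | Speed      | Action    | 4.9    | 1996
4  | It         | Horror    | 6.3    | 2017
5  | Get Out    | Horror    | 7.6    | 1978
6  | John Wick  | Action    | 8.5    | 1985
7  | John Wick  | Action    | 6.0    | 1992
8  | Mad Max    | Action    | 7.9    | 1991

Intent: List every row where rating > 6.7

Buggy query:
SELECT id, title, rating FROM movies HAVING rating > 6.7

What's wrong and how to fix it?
Bug: This is a non-aggregate query (no GROUP BY, no aggregates), so in SQLite the HAVING clause is invalid here; a row-level condition belongs in WHERE

Fix: Use WHERE for row-level filtering

Corrected query:
SELECT id, title, rating FROM movies WHERE rating > 6.7

Result:
id | title      | rating
---+------------+-------
1  | Inside Out | 8.1   
2  | It         | 7.5   
5  | Get Out    | 7.6   
6  | John Wick  | 8.5   
8  | Mad Max    | 7.9   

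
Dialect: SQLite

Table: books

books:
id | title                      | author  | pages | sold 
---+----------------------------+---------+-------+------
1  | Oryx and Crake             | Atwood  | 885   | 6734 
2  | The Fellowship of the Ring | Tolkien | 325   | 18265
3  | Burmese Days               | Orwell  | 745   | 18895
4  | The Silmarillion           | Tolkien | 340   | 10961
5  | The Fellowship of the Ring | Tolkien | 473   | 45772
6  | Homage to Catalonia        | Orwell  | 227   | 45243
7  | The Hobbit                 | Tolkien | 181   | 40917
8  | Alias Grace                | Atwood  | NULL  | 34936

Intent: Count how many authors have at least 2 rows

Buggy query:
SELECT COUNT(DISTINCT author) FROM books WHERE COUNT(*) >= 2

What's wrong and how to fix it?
Bug: COUNT(*) cannot appear in WHERE; the per-group count doesn't exist yet

Fix: Use a subquery that GROUPs and filters with HAVING, then count its rows

Corrected query:
SELECT COUNT(*) FROM (SELECT author FROM books GROUP BY author HAVING COUNT(*) >= 2)

Result:
COUNT(*)
--------
3       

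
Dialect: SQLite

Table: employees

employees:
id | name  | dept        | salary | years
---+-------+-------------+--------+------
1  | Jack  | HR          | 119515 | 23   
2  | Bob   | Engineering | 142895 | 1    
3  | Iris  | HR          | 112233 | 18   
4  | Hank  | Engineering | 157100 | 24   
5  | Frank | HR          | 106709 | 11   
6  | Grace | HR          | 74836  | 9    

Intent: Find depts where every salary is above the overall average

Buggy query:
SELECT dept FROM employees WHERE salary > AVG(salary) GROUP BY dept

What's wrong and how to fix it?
Bug: AVG() is an aggregate; it can't sit directly in WHERE

Fix: Compute the overall average in a scalar subquery and compare each group's MIN against it in HAVING

Corrected query:
SELECT dept FROM employees GROUP BY dept HAVING MIN(salary) > (SELECT AVG(salary) FROM employees)

Result:
dept       
-----------
Engineering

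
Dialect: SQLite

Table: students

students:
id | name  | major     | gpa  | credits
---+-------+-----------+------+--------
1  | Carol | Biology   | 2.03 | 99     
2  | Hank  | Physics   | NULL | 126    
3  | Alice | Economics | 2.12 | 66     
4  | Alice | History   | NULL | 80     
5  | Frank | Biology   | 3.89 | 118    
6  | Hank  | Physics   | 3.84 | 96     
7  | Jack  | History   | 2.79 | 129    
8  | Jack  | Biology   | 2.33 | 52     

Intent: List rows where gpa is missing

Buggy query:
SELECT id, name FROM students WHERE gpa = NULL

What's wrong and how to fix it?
Bug: '= NULL' is always unknown in SQL three-valued logic, so no rows match

Fix: Use IS NULL to test for NULL

Corrected query:
SELECT id, name FROM students WHERE gpa IS NULL

Result:
id | name 
---+------
2  | Hank 
4  | Alice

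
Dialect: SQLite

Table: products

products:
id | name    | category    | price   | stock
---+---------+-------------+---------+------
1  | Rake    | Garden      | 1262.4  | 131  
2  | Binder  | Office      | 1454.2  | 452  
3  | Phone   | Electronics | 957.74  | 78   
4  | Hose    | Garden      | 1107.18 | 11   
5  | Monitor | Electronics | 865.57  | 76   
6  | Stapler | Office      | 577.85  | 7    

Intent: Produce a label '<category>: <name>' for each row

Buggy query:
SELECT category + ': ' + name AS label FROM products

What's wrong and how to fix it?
Bug: '+' is numeric addition; on text columns SQLite converts them to 0 instead of concatenating

Fix: Replace + with || to concatenate text

Corrected query:
SELECT category || ': ' || name AS label FROM products

Result:
label               
--------------------
Garden: Rake        
Office: Binder      
Electronics: Phone  
Garden: Hose        
Electronics: Monitor
Office: Stapler     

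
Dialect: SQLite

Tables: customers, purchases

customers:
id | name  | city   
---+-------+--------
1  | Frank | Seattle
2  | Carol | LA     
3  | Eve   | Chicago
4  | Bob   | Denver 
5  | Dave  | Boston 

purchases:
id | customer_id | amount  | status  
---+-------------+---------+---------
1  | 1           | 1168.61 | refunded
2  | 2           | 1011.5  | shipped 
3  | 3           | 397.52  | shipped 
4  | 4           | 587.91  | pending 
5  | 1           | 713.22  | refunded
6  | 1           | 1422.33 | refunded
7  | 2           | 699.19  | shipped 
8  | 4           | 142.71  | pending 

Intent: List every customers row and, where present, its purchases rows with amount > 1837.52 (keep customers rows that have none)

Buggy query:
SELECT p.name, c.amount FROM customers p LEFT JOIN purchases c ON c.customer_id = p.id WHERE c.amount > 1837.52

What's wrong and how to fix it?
Bug: Filtering c.amount in WHERE discards the NULL rows produced by LEFT JOIN, turning it into an inner join

Fix: Move the right-table condition into the ON clause so unmatched parents are kept

Corrected query:
SELECT p.name, c.amount FROM customers p LEFT JOIN purchases c ON c.customer_id = p.id AND c.amount > 1837.52

Result:
name  | amount
------+-------
Frank | NULL  
Carol | NULL  
Eve   | NULL  
Bob   | NULL  
Dave  | NULL  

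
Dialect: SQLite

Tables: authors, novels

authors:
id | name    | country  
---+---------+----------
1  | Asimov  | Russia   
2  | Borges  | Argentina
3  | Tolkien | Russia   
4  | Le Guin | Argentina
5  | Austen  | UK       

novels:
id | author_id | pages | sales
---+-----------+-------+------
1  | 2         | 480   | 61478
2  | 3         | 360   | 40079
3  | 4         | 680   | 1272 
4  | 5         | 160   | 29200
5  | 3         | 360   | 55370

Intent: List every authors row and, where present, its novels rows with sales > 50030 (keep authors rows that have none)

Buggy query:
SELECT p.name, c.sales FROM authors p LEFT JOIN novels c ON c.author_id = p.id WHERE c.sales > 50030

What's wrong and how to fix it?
Bug: Filtering c.sales in WHERE discards the NULL rows produced by LEFT JOIN, turning it into an inner join

Fix: Put 'c.sales > 50030' in the JOIN's ON clause instead of WHERE

Corrected query:
SELECT p.name, c.sales FROM authors p LEFT JOIN novels c ON c.author_id = p.id AND c.sales > 50030

Result:
name    | sales
--------+------
Asimov  | NULL 
Borges  | 61478
Tolkien | 55370
Le Guin | NULL 
Austen  | NULL 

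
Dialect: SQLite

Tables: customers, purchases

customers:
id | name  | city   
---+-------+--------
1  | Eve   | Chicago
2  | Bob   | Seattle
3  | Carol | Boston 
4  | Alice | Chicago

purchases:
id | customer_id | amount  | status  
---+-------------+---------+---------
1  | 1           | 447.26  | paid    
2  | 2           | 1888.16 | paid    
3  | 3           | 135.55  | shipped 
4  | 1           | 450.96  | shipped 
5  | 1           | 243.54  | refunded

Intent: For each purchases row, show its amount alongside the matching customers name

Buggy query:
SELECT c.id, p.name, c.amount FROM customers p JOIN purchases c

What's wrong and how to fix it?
Bug: Missing join condition: each purchases row is matched to all customers rows instead of just its own

Fix: Add ON c.customer_id = p.id to the JOIN

Corrected query:
SELECT c.id, p.name, c.amount FROM customers p JOIN purchases c ON c.customer_id = p.id

Result:
id | name  | amount 
---+-------+--------
1  | Eve   | 447.26 
2  | Bob   | 1888.16
3  | Carol | 135.55 
4  | Eve   | 450.96 
5  | Eve   | 243.54 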